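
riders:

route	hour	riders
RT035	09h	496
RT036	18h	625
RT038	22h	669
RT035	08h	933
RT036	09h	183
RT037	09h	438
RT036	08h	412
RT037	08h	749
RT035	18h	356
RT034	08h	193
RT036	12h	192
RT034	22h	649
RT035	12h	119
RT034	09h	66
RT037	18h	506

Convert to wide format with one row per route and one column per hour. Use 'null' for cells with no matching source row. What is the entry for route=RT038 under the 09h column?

null

No long-format row has route=RT038 and hour=09h, so the cell is null.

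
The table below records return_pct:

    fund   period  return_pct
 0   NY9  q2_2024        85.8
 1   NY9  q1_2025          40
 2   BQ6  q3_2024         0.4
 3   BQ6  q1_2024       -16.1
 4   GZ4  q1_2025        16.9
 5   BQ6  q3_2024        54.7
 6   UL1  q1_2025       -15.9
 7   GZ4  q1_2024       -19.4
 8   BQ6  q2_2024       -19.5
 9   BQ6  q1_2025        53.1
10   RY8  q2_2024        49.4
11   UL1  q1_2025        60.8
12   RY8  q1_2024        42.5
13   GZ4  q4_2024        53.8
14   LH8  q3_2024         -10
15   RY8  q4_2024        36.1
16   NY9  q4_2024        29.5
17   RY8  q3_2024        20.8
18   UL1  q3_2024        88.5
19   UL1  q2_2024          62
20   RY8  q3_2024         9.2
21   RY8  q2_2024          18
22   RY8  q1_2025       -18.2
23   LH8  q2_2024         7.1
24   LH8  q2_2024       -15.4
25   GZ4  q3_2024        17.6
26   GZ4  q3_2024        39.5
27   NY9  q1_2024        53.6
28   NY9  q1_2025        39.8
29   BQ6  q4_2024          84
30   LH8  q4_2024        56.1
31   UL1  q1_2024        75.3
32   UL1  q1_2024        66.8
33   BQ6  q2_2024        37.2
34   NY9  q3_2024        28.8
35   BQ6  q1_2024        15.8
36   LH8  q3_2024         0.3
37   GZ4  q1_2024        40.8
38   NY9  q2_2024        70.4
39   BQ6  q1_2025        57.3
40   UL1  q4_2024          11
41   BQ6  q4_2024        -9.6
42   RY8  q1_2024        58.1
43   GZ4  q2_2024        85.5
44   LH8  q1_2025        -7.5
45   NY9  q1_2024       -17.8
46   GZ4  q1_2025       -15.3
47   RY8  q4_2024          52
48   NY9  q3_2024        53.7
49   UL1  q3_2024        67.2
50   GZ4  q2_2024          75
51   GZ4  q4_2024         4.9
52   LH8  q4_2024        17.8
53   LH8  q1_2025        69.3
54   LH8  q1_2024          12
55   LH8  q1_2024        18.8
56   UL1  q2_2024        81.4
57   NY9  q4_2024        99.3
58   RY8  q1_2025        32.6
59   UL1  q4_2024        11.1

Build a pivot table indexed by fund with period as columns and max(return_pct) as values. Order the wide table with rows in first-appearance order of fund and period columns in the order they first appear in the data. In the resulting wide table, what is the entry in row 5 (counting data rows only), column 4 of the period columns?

With rows in first-appearance order of fund, row 5 is fund=RY8. period columns in first-appearance order: q2_2024, q1_2025, q3_2024, q1_2024, q4_2024; column 4 is q1_2024.
Long rows with fund=RY8, period=q1_2024: max(42.5, 58.1) = 58.1.

58.1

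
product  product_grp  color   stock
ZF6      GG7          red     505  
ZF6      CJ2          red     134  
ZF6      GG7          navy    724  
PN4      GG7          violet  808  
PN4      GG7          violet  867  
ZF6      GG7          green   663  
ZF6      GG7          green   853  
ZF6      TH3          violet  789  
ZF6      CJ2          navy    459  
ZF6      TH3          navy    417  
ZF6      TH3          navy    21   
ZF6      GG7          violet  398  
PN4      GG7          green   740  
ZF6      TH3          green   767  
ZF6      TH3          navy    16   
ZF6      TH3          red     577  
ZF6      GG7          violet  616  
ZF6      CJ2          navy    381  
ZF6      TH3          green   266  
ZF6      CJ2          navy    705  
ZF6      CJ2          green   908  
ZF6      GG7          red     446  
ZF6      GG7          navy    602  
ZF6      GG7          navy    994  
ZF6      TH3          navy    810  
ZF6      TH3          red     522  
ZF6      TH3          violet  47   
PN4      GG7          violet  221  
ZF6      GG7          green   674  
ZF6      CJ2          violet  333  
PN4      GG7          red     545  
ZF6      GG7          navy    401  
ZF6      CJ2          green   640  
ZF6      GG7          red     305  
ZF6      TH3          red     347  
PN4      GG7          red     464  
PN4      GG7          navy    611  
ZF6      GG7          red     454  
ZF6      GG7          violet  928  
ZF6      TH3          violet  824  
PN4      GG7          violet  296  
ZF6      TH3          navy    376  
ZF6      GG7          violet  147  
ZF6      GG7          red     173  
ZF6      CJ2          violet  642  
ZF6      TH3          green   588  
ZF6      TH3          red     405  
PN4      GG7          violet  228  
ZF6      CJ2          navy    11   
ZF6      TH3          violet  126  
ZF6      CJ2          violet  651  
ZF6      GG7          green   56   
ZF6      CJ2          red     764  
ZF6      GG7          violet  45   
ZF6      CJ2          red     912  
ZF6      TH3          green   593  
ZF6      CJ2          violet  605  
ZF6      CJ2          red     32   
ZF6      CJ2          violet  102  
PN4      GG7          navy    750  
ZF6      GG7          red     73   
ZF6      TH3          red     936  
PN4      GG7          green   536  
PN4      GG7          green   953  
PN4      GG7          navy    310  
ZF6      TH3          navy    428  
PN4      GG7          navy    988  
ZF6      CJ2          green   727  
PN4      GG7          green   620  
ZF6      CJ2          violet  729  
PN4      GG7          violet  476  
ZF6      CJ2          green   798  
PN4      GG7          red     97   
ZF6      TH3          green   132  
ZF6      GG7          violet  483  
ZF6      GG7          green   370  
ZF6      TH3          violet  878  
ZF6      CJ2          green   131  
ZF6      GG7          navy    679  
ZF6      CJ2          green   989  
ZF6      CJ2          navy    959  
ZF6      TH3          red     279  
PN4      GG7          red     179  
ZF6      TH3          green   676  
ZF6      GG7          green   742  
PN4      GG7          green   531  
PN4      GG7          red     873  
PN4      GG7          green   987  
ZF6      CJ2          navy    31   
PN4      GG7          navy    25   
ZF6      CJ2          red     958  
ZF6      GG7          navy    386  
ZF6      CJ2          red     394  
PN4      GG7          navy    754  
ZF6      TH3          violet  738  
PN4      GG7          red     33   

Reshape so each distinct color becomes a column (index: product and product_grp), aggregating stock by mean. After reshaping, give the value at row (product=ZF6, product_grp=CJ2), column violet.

510.33

Rows with product=ZF6, product_grp=CJ2 and color=violet: stock values are 333, 642, 651, 605, 102, 729.
(333 + 642 + 651 + 605 + 102 + 729) / 6 = 510.33.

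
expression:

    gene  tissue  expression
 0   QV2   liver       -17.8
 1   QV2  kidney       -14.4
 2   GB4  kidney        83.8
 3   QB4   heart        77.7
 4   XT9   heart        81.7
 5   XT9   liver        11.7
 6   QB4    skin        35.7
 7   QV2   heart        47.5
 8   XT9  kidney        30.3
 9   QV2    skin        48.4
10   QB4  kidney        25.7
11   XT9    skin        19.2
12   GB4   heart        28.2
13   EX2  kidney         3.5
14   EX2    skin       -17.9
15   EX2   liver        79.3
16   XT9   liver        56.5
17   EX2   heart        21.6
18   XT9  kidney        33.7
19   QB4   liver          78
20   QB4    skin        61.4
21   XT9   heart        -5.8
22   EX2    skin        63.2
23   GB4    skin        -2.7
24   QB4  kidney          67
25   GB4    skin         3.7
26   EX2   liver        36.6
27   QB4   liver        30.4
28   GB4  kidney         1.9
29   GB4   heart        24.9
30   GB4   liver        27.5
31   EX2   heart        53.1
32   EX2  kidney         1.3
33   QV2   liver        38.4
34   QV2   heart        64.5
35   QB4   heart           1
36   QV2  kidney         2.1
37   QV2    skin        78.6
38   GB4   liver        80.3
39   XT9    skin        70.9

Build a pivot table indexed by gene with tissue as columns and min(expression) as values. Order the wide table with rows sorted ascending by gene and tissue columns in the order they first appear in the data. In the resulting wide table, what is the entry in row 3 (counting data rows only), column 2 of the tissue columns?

25.7

With rows sorted ascending by gene, row 3 is gene=QB4. tissue columns in first-appearance order: liver, kidney, heart, skin; column 2 is kidney.
Long rows with gene=QB4, tissue=kidney: min(25.7, 67) = 25.7.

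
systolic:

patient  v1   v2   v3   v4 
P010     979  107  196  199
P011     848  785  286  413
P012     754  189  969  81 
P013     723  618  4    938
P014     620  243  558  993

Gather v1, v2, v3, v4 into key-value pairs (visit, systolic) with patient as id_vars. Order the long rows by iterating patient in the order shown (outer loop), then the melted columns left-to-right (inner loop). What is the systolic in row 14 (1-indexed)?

20 rows total (5 × 4). Row 14: index ⌊(14-1)/4⌋ = 3 into patient → P013; (14-1) mod 4 = 1 into the melted columns → v2.
So row 14 is (P013, v2, 618); systolic = 618.

618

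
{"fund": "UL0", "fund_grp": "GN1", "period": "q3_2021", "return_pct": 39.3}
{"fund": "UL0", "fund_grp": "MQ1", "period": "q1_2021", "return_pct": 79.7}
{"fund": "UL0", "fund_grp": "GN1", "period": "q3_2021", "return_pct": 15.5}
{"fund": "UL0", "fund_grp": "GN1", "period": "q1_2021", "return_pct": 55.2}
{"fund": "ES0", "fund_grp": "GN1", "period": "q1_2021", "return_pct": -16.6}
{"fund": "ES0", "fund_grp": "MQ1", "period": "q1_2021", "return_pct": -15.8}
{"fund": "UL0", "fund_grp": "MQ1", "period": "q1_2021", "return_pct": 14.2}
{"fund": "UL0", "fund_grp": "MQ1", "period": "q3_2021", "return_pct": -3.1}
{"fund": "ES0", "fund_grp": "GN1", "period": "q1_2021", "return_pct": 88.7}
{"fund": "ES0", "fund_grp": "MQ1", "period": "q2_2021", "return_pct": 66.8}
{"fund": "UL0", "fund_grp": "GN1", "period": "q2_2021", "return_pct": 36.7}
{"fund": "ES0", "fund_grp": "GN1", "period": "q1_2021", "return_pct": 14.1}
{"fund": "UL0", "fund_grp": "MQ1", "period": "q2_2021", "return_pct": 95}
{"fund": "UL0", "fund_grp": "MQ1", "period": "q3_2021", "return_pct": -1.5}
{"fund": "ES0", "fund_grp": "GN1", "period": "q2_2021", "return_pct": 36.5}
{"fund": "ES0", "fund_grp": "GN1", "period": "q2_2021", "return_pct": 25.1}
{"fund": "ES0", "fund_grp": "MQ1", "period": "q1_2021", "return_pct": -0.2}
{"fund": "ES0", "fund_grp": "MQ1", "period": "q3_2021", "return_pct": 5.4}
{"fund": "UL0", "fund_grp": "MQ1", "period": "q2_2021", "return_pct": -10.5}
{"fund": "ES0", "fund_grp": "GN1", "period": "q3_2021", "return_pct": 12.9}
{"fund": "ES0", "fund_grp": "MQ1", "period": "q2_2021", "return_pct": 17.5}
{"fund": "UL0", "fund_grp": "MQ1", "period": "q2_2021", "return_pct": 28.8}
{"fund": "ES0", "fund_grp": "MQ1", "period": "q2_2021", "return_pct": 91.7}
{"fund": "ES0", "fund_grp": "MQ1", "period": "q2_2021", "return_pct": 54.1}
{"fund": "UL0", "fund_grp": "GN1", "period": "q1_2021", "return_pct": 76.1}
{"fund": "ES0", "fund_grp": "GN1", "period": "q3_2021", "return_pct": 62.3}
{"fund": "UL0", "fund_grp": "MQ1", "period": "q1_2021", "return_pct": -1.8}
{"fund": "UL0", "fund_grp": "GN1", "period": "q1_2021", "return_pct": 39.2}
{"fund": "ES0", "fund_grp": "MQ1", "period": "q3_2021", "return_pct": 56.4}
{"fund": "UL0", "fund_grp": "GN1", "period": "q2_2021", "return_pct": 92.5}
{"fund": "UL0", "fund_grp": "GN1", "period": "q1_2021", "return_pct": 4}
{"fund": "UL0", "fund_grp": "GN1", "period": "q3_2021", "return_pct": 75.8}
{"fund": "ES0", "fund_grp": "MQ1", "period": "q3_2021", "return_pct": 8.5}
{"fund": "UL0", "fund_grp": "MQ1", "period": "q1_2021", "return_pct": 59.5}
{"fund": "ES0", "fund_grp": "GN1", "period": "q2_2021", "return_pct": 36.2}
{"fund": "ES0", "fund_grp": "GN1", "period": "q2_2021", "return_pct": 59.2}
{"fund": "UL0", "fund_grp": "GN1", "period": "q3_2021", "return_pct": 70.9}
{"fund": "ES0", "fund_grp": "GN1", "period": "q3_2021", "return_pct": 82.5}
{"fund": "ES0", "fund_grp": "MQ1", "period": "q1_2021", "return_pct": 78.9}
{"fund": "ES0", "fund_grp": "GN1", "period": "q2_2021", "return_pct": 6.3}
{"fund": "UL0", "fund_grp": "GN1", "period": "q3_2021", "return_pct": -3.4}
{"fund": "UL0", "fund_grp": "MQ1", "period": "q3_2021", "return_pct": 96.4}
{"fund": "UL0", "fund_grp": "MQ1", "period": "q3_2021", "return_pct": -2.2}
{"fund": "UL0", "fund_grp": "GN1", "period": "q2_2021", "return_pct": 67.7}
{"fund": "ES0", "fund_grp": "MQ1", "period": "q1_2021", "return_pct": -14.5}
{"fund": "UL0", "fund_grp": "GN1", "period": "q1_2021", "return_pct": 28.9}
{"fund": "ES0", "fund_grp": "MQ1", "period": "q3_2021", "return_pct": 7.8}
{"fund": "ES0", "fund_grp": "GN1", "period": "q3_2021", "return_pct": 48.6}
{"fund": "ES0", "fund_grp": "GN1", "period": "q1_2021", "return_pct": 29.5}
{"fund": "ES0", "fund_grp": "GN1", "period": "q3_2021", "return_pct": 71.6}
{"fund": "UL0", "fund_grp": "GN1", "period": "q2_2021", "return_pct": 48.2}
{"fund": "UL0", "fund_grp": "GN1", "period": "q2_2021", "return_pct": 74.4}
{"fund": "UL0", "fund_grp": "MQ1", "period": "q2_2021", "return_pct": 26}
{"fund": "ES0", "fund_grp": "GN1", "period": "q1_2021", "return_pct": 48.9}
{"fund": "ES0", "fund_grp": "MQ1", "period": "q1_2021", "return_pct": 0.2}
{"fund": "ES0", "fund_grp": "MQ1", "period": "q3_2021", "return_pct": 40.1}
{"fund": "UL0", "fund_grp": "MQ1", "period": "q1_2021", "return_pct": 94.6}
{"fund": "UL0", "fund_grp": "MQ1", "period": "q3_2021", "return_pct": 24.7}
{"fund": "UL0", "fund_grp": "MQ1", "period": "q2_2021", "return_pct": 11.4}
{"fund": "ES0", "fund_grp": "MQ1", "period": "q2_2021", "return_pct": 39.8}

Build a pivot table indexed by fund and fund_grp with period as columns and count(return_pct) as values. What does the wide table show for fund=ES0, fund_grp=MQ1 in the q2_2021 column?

5

Rows with fund=ES0, fund_grp=MQ1 and period=q2_2021: return_pct values are 66.8, 17.5, 91.7, 54.1, 39.8.
5 rows match — count = 5.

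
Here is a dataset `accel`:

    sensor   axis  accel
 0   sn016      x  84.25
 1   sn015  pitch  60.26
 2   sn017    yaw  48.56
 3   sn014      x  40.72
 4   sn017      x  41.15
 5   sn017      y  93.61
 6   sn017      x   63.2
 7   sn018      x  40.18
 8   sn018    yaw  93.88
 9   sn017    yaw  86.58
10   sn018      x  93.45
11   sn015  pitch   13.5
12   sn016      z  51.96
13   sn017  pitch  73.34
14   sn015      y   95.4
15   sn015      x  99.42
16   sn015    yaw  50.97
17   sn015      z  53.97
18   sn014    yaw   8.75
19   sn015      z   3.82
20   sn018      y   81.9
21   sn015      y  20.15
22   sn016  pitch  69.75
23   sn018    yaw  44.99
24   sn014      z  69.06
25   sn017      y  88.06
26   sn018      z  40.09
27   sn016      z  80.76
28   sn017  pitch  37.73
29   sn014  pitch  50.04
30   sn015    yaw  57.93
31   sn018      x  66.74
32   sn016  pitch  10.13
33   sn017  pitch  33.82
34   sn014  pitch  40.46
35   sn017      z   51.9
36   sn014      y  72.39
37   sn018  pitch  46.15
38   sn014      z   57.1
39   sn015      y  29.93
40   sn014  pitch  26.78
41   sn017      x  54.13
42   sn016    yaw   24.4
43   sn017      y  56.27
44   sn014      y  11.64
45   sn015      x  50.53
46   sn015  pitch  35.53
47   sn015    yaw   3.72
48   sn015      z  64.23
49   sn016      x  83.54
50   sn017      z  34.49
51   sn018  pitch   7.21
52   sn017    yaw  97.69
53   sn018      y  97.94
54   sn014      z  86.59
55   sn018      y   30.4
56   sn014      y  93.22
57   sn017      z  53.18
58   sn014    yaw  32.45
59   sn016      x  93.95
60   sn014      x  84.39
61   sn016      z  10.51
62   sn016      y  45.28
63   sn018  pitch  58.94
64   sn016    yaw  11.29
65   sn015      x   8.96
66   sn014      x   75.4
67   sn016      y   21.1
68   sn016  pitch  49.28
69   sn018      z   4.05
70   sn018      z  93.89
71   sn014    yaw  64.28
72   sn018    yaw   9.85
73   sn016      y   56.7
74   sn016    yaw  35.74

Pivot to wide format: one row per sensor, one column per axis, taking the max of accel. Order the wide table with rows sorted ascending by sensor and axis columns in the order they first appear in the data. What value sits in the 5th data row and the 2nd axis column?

With rows sorted ascending by sensor, row 5 is sensor=sn018. axis columns in first-appearance order: x, pitch, yaw, y, z; column 2 is pitch.
Long rows with sensor=sn018, axis=pitch: max(46.15, 7.21, 58.94) = 58.94.

58.94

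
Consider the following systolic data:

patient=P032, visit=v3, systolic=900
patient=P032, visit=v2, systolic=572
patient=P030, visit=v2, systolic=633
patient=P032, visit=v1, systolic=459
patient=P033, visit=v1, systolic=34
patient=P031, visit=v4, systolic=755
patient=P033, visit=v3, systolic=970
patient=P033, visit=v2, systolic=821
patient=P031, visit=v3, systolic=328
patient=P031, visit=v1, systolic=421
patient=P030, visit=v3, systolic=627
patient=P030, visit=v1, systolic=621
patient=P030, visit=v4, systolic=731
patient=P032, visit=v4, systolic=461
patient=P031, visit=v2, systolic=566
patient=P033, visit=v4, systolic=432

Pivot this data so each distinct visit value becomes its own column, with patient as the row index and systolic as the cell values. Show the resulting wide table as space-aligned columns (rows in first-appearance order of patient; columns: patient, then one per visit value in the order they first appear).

patient  v3   v2   v1   v4 
P032     900  572  459  461
P030     627  633  621  731
P033     970  821  34   432
P031     328  566  421  755

Columns: patient plus the 4 distinct visit values (v3, v2, v1, v4).
For example, row P032 column v3 takes systolic=900 from the long row (P032, v3).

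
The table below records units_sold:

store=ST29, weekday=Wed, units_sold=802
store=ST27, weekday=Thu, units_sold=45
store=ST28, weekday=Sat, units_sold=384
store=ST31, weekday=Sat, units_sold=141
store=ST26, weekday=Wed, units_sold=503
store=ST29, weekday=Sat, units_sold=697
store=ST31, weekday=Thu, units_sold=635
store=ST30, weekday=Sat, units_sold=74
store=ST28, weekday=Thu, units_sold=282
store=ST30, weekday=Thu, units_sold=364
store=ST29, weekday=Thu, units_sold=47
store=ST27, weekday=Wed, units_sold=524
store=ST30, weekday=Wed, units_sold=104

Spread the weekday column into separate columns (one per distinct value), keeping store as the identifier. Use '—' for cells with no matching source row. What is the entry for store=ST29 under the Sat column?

The long row with store=ST29, weekday=Sat has units_sold=697.

697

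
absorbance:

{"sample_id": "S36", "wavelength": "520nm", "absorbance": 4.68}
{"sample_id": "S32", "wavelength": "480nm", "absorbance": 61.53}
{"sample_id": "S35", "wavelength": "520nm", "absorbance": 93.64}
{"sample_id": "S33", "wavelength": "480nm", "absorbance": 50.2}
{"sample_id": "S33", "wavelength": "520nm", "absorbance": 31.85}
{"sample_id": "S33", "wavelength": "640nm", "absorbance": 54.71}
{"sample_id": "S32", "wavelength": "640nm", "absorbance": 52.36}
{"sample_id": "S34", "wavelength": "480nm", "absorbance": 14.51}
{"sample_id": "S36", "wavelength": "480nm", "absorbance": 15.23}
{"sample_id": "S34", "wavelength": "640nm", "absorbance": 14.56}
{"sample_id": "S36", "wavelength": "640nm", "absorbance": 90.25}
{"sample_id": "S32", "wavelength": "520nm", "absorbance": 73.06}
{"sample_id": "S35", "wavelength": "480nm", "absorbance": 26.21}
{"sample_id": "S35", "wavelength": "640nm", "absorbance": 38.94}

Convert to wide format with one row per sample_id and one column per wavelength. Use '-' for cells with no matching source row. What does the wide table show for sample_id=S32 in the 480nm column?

61.53

The long row with sample_id=S32, wavelength=480nm has absorbance=61.53.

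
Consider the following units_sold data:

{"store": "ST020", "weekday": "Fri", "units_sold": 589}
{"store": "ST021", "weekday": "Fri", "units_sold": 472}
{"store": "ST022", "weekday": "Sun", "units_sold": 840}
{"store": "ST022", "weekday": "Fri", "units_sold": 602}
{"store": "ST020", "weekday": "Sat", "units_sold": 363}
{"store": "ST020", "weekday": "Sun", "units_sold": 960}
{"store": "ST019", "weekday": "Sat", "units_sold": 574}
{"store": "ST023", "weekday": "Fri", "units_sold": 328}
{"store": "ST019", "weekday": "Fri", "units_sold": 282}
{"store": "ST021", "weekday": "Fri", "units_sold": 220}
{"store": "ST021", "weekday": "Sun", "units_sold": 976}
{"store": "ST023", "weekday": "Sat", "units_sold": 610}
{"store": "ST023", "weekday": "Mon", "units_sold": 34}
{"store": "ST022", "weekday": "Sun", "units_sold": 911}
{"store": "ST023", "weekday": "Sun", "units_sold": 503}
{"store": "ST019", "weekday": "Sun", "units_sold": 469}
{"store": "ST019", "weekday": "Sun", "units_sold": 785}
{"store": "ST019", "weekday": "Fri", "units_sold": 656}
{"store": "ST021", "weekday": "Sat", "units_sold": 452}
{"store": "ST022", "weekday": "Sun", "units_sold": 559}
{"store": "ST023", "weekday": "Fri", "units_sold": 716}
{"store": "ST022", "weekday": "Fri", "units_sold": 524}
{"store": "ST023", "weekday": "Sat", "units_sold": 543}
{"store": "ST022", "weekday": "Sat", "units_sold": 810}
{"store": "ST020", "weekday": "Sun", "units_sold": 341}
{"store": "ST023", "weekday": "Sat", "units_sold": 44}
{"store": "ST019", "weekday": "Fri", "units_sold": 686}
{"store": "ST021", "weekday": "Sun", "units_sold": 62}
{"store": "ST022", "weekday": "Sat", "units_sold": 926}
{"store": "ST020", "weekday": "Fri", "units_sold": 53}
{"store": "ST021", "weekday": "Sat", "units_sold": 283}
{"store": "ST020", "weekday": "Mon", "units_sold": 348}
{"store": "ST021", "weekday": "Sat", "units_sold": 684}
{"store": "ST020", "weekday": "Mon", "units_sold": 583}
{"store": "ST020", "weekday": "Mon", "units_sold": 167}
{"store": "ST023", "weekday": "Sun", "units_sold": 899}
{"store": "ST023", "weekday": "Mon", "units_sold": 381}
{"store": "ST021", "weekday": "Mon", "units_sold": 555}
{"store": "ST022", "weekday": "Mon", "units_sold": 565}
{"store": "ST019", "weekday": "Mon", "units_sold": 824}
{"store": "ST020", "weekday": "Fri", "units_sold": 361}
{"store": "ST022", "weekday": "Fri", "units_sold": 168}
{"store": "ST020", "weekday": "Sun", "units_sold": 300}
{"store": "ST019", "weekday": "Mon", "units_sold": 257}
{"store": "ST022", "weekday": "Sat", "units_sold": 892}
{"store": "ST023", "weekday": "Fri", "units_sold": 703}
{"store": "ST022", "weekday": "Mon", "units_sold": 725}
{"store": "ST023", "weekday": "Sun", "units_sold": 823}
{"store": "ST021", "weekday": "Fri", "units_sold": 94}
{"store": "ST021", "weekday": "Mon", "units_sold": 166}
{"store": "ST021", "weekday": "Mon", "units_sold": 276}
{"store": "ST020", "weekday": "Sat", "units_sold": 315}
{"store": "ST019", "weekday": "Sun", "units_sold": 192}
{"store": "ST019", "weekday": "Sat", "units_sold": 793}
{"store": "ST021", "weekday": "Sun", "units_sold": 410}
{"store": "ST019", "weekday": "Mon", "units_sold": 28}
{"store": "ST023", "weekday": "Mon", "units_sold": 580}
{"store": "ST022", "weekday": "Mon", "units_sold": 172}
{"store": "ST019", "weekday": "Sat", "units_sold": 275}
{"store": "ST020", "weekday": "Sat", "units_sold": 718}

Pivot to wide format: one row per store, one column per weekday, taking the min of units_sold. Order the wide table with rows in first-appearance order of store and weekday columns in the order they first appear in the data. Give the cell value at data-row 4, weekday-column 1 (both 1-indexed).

282

With rows in first-appearance order of store, row 4 is store=ST019. weekday columns in first-appearance order: Fri, Sun, Sat, Mon; column 1 is Fri.
Long rows with store=ST019, weekday=Fri: min(282, 656, 686) = 282.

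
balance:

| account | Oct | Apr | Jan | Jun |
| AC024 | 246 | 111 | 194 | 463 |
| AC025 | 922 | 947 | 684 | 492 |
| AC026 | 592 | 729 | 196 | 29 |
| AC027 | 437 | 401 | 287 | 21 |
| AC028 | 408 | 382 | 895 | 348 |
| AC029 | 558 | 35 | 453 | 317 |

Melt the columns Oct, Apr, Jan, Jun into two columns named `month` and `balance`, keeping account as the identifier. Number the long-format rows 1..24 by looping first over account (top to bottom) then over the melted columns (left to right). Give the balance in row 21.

24 rows total (6 × 4). Row 21: index ⌊(21-1)/4⌋ = 5 into account → AC029; (21-1) mod 4 = 0 into the melted columns → Oct.
So row 21 is (AC029, Oct, 558); balance = 558.

558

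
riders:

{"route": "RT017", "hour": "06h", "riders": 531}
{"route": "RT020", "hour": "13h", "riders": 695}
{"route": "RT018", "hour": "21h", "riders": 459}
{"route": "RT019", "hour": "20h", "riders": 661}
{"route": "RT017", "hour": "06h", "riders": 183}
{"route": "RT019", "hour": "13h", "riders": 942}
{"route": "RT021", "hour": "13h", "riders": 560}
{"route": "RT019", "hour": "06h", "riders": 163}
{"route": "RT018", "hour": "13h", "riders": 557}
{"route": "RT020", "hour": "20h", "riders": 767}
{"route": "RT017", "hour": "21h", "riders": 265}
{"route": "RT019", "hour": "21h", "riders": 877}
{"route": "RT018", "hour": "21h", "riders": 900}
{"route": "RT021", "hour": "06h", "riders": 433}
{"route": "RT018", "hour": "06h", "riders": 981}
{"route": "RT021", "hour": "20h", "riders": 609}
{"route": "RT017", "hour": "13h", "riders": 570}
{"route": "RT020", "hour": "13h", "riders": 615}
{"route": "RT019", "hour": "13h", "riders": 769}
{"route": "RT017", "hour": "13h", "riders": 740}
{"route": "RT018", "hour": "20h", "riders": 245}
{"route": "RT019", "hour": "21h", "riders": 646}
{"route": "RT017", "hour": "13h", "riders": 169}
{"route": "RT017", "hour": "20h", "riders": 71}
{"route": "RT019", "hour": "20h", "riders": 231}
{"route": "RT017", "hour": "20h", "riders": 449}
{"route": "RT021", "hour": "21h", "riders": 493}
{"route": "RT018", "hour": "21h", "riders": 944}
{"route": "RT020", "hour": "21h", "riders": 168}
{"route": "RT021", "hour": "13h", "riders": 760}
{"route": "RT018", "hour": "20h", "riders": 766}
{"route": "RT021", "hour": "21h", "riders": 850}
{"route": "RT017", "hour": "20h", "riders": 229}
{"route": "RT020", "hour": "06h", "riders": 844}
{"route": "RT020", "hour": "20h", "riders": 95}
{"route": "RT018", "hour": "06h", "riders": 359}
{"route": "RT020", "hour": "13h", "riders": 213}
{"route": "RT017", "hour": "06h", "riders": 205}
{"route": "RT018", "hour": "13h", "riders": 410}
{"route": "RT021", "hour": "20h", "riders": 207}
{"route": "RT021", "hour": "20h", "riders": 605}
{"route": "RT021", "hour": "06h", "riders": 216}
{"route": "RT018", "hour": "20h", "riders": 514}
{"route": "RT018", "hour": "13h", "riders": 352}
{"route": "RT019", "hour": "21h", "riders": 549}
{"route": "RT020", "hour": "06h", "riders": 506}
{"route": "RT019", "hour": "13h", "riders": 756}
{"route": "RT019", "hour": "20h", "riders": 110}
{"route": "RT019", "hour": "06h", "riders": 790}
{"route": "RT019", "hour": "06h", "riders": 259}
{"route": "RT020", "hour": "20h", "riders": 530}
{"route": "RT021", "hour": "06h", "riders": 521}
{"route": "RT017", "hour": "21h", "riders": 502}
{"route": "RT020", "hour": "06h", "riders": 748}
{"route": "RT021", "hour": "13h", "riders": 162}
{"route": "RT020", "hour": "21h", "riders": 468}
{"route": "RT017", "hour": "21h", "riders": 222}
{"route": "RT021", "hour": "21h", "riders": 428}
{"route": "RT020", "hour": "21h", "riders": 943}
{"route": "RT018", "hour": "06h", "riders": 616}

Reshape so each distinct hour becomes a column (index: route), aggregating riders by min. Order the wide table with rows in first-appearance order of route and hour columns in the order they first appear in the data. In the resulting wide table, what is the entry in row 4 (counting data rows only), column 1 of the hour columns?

With rows in first-appearance order of route, row 4 is route=RT019. hour columns in first-appearance order: 06h, 13h, 21h, 20h; column 1 is 06h.
Long rows with route=RT019, hour=06h: min(163, 790, 259) = 163.

163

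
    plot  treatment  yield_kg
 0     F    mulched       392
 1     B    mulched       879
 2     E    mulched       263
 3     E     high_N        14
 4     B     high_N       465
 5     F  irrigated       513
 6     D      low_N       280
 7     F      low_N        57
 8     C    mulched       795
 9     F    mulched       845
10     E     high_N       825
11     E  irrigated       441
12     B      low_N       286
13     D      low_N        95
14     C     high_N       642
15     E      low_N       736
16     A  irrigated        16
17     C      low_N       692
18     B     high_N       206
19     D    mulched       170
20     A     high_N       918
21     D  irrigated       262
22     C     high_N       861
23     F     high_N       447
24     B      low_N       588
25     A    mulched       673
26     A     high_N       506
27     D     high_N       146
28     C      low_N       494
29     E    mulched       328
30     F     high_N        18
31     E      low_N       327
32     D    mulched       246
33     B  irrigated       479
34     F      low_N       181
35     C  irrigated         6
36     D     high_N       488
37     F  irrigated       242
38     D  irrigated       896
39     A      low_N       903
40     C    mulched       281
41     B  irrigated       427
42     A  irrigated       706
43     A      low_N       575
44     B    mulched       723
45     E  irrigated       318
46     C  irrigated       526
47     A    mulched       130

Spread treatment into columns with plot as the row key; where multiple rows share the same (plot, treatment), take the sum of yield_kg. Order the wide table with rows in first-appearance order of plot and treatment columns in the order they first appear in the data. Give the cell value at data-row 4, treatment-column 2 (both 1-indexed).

With rows in first-appearance order of plot, row 4 is plot=D. treatment columns in first-appearance order: mulched, high_N, irrigated, low_N; column 2 is high_N.
Long rows with plot=D, treatment=high_N: 146 + 488 = 634.

634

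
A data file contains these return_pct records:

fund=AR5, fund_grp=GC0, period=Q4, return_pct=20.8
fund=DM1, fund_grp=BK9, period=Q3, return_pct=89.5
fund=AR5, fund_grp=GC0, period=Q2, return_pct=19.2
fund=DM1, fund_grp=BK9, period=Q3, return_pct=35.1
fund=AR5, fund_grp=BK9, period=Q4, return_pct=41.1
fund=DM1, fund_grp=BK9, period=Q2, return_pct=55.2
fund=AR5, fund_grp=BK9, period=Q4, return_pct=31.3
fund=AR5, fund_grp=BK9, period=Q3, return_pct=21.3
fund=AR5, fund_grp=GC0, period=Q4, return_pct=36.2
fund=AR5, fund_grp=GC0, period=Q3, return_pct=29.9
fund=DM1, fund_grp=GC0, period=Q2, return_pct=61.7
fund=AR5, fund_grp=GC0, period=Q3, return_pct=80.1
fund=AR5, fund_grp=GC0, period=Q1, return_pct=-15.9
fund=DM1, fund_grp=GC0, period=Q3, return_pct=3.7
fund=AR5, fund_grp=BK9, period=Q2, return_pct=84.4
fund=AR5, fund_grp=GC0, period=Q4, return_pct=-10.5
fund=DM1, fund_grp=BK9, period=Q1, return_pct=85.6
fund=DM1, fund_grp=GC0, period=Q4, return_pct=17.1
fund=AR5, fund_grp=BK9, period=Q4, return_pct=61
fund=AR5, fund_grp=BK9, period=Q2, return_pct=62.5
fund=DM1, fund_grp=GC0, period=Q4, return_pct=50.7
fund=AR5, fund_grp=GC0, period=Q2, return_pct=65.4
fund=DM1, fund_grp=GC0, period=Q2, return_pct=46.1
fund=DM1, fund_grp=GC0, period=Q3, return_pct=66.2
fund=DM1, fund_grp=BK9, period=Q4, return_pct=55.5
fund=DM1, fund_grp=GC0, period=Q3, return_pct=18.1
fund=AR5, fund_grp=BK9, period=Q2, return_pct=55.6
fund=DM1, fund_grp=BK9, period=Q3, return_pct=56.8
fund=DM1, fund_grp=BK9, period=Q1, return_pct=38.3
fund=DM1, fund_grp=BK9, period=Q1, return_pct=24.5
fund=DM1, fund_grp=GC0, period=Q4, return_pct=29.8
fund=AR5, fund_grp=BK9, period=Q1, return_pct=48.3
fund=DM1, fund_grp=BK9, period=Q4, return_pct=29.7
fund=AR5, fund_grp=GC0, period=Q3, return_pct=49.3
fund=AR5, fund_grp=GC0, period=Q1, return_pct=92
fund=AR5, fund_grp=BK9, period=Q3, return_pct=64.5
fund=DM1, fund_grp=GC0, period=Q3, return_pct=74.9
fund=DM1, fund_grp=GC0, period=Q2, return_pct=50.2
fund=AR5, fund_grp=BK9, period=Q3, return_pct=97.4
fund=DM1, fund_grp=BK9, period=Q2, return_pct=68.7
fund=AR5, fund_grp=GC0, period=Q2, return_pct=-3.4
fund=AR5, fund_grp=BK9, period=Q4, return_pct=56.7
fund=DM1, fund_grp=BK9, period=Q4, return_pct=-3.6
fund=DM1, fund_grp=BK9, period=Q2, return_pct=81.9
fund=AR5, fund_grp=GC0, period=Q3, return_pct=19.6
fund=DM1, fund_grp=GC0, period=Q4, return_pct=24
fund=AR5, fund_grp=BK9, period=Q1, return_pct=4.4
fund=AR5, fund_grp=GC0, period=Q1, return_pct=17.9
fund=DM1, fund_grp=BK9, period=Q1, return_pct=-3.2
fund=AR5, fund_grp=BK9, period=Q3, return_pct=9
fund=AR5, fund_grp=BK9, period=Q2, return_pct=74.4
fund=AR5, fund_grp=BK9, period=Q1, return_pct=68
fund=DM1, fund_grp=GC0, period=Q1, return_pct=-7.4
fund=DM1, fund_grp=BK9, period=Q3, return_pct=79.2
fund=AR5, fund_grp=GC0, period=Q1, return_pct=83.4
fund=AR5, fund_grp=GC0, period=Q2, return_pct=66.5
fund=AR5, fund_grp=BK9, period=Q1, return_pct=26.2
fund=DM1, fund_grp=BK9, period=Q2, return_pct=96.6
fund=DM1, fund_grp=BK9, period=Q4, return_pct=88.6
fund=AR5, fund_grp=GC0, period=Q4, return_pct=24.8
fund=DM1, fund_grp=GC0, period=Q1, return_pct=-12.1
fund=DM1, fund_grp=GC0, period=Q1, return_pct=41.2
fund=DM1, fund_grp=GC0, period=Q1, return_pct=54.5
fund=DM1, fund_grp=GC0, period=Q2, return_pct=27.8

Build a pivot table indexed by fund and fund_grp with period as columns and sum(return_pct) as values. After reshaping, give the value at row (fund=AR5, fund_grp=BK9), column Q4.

Rows with fund=AR5, fund_grp=BK9 and period=Q4: return_pct values are 41.1, 31.3, 61, 56.7.
41.1 + 31.3 + 61 + 56.7 = 190.1.

190.1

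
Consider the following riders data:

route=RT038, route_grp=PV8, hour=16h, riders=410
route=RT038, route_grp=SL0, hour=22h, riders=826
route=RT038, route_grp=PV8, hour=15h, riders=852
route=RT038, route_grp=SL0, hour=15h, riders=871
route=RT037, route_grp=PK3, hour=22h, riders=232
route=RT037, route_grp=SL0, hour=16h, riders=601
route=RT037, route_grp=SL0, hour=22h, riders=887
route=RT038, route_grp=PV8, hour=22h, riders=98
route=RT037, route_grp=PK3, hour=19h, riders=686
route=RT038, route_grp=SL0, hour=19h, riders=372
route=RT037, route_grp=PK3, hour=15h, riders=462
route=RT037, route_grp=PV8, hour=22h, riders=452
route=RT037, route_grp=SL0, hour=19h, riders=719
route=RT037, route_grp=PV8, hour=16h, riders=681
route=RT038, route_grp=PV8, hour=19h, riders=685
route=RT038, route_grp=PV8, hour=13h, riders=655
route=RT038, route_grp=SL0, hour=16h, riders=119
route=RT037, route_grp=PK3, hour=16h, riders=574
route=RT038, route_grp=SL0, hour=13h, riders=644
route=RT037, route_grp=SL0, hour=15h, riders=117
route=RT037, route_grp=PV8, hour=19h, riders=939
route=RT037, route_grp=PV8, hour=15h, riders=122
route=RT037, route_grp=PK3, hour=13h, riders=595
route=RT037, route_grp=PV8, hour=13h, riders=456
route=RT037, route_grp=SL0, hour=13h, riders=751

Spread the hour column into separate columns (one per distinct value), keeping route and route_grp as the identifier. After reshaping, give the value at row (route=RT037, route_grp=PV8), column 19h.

Wide layout: rows indexed by route and route_grp, columns are the 5 distinct hour values (16h, 22h, 15h, 19h, 13h).
Cell (route=RT037, route_grp=PV8, hour=19h) draws from the long row where route=RT037, route_grp=PV8 and hour=19h, which has riders=939.

939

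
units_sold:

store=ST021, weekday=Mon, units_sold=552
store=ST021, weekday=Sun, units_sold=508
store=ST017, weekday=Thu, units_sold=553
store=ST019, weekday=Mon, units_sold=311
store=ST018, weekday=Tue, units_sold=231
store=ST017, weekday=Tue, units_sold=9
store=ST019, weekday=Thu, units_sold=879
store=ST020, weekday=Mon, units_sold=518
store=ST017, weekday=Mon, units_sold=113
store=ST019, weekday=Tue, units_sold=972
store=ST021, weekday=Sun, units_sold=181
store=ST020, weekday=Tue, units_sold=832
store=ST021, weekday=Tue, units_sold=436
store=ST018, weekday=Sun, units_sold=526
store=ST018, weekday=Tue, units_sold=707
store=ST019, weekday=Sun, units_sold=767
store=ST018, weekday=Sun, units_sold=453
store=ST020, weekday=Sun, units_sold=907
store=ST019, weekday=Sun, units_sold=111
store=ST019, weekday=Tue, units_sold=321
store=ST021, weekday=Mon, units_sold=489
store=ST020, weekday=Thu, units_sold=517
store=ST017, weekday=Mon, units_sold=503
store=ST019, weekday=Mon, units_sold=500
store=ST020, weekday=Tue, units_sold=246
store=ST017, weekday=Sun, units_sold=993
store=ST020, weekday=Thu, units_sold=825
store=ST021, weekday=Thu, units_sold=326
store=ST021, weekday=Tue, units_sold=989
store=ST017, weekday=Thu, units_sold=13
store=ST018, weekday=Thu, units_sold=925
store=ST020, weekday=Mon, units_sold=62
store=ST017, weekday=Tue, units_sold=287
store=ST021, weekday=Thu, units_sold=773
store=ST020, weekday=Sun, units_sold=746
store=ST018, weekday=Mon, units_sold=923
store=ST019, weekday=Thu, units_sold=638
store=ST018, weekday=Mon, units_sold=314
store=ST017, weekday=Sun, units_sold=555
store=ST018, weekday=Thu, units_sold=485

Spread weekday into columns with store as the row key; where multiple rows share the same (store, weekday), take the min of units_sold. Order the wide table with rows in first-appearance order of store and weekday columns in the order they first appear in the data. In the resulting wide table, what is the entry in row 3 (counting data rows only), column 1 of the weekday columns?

With rows in first-appearance order of store, row 3 is store=ST019. weekday columns in first-appearance order: Mon, Sun, Thu, Tue; column 1 is Mon.
Long rows with store=ST019, weekday=Mon: min(311, 500) = 311.

311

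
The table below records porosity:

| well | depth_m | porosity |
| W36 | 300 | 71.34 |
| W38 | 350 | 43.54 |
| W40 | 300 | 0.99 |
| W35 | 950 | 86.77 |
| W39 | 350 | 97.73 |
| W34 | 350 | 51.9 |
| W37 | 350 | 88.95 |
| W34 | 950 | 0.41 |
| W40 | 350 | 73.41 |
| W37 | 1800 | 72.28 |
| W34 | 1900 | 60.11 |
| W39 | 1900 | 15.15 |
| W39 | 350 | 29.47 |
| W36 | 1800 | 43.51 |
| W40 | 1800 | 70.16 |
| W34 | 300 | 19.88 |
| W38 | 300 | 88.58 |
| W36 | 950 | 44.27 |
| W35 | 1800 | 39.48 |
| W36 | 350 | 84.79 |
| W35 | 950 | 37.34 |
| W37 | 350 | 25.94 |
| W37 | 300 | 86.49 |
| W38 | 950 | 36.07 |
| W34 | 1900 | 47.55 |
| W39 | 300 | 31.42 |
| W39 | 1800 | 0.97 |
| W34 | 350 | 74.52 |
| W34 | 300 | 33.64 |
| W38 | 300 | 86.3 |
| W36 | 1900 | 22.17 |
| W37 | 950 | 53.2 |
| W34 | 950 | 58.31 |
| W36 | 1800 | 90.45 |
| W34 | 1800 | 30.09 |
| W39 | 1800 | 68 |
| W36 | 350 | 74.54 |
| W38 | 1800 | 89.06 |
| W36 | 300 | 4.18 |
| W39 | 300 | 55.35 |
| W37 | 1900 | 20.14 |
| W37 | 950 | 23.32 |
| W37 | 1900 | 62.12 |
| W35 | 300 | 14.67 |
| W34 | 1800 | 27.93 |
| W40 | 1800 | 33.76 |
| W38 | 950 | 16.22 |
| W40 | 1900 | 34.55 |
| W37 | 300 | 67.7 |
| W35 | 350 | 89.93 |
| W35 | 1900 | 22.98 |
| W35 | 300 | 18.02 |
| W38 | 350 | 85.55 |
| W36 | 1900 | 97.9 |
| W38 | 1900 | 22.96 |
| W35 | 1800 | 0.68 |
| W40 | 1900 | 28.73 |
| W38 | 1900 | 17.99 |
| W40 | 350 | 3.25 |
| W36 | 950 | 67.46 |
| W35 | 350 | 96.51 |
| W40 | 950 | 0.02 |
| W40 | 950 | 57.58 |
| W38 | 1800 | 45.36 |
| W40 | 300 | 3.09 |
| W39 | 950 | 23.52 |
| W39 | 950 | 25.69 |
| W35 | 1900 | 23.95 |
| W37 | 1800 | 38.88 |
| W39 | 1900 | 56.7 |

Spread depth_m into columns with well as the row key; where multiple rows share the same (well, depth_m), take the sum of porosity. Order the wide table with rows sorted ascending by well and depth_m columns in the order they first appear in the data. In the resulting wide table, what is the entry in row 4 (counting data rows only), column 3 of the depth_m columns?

76.52

With rows sorted ascending by well, row 4 is well=W37. depth_m columns in first-appearance order: 300, 350, 950, 1800, 1900; column 3 is 950.
Long rows with well=W37, depth_m=950: 53.2 + 23.32 = 76.52.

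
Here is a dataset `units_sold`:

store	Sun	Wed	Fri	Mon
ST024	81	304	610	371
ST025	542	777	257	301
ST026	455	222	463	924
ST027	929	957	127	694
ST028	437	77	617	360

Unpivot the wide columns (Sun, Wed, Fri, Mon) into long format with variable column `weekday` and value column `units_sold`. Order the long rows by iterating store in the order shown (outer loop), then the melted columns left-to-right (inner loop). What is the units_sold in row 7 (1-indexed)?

257

20 rows total (5 × 4). Row 7: index ⌊(7-1)/4⌋ = 1 into store → ST025; (7-1) mod 4 = 2 into the melted columns → Fri.
So row 7 is (ST025, Fri, 257); units_sold = 257.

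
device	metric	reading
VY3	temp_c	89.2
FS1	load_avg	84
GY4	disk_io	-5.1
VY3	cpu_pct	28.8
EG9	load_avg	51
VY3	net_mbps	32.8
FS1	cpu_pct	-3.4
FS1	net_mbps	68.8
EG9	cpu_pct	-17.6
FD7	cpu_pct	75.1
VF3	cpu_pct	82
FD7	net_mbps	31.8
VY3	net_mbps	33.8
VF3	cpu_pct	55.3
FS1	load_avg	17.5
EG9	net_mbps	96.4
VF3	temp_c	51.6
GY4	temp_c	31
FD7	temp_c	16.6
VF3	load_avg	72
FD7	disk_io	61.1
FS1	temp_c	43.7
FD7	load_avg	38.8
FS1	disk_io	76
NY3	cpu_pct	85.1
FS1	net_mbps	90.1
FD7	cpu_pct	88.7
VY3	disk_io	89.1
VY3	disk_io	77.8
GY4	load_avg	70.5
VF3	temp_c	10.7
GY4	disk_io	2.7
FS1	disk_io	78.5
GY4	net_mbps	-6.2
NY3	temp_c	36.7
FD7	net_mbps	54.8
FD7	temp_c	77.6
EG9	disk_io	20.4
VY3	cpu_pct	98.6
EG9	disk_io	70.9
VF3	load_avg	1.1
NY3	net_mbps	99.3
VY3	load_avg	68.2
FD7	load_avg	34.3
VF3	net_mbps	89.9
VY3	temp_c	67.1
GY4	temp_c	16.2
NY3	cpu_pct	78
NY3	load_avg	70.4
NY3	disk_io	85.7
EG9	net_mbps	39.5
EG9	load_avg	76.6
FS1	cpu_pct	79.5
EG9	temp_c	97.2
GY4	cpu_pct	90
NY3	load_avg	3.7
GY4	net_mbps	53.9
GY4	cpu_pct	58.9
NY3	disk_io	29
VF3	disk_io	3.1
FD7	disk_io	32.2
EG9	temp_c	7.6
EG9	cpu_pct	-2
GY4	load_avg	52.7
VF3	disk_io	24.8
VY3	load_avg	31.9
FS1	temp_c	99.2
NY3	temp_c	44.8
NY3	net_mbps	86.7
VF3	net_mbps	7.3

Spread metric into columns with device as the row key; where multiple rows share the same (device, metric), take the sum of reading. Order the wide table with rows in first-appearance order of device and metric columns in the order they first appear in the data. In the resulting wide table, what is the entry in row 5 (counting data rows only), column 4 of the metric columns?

163.8

With rows in first-appearance order of device, row 5 is device=FD7. metric columns in first-appearance order: temp_c, load_avg, disk_io, cpu_pct, net_mbps; column 4 is cpu_pct.
Long rows with device=FD7, metric=cpu_pct: 75.1 + 88.7 = 163.8.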